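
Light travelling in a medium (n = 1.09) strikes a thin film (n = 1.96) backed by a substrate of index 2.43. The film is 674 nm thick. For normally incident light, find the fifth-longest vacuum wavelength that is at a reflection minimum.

Top surface (1.09 → 1.96): reflection off a higher-index medium gives a half-wave phase shift.
Bottom surface (1.96 → 2.43): reflection off a higher-index medium gives a half-wave phase shift.
The two reflections carry the same phase change, so no net offset.
For weak reflection here: 2 n t = (m + ½) λ.
λ = 2 n t / (m + ½). The fifth-longest wavelength is m = 4: λ = 2 × 1.96 × 674 / 4.50 = 587 nm.

587 nm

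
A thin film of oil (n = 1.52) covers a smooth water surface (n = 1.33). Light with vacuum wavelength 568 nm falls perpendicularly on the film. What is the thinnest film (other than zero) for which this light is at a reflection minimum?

187 nm

At the upper boundary (n = 1.0 to n = 1.52) the reflected ray undergoes a half-wave phase shift.
Bottom surface (1.52 → 1.33): reflection off a lower-index medium gives no phase shift.
Net: one phase inversion between the two reflected rays.
With one net inversion, destructive interference in reflection requires 2 n t = m λ.
Minimum nonzero at m = 1: t = λ / (2 n) = 568 / (2 × 1.52) = 187 nm.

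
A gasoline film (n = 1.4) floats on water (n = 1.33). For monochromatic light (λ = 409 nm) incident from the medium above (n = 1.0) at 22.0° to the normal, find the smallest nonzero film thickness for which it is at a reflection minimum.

Ray reflecting at the top interface goes from n = 1.0 toward n = 1.4: a half-wave phase shift.
Ray reflecting at the bottom interface goes from n = 1.4 toward n = 1.33: no phase shift.
Net: one phase inversion between the two reflected rays.
So the condition for destructive reflection is 2 n t cos θ_r = m λ.
Snell's law: 1.0 sin 22.0° = 1.4 sin θ_r → sin θ_r = 0.268, cos θ_r = 0.964.
Minimum nonzero at m = 1: t = λ / (2 n cos θ_r) = 409 / (2 × 1.4 × 0.964) = 152 nm.

152 nm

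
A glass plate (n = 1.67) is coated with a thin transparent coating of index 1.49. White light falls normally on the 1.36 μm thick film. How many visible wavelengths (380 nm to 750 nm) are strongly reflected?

5

Ray reflecting at the top interface goes from n = 1.0 toward n = 1.49: a half-wave phase shift.
Bottom surface (1.49 → 1.67): reflection off a higher-index medium gives a half-wave phase shift.
Net: no relative phase inversion (both shifts match).
So the condition for constructive reflection is 2 n t = m λ.
λ = 2 n t / m = 4053 / m nm.
m=5: 811 nm (IR); m=6: 675 nm (visible); m=7: 579 nm (visible); m=8: 507 nm (visible); m=9: 450 nm (visible); m=10: 405 nm (visible); m=11: 368 nm (UV).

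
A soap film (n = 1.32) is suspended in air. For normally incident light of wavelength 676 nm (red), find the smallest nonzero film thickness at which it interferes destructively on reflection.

At the upper boundary (n = 1.0 to n = 1.32) the reflected ray undergoes a half-wave phase shift.
Ray reflecting at the bottom interface goes from n = 1.32 toward n = 1.0: no phase shift.
Net: one phase inversion between the two reflected rays.
With one net inversion, destructive interference in reflection requires 2 n t = m λ.
Minimum nonzero at m = 1: t = λ / (2 n) = 676 / (2 × 1.32) = 256 nm.

256 nm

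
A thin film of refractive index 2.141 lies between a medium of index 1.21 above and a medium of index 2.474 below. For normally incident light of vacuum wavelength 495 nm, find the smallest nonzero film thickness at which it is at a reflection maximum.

Top surface (1.21 → 2.141): reflection off a higher-index medium gives a half-wave phase shift.
Ray reflecting at the bottom interface goes from n = 2.141 toward n = 2.474: a half-wave phase shift.
The two reflections carry the same phase change, so no net offset.
For maximum reflection here: 2 n t = m λ.
Minimum nonzero at m = 1: t = λ / (2 n) = 495 / (2 × 2.141) = 116 nm.

116 nm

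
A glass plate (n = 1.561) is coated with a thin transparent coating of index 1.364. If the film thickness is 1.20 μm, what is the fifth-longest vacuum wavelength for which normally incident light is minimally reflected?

727 nm

At the upper boundary (n = 1.0 to n = 1.364) the reflected ray undergoes a half-wave phase shift.
Ray reflecting at the bottom interface goes from n = 1.364 toward n = 1.561: a half-wave phase shift.
Zero or two π shifts → no net half-wave offset.
So the condition for destructive reflection is 2 n t = (m + ½) λ.
λ = 2 n t / (m + ½). The fifth-longest wavelength is m = 4: λ = 2 × 1.364 × 1200 / 4.50 = 727 nm.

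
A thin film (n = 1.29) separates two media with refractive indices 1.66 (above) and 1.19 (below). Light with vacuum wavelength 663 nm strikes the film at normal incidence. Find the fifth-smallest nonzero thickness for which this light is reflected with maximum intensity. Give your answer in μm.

At the upper boundary (n = 1.66 to n = 1.29) the reflected ray undergoes no phase shift.
Ray reflecting at the bottom interface goes from n = 1.29 toward n = 1.19: no phase shift.
Net: no relative phase inversion (both shifts match).
So the condition for constructive reflection is 2 n t = m λ.
The fifth-smallest nonzero thickness corresponds to m = 5: t = m λ / (2 n) = 5.00 × 663 / (2 × 1.29) = 1285 nm.

1.28 μm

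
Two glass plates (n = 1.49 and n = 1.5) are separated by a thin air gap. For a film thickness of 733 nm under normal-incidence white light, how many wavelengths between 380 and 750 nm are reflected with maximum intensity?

2

Top surface (1.49 → 1.0): reflection off a lower-index medium gives no phase shift.
Ray reflecting at the bottom interface goes from n = 1.0 toward n = 1.5: a half-wave phase shift.
The two reflections differ by half a wavelength.
For bright reflection here: 2 n t = (m + ½) λ.
λ = 2 n t / (m + ½) = 1466 / (m + ½) nm.
m=1: 977 nm (IR); m=2: 586 nm (visible); m=3: 419 nm (visible); m=4: 326 nm (UV).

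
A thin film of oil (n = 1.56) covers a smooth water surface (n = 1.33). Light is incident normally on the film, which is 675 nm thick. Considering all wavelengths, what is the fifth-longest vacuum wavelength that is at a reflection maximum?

Top surface (1.0 → 1.56): reflection off a higher-index medium gives a half-wave phase shift.
At the lower boundary (n = 1.56 to n = 1.33) the reflected ray undergoes no phase shift.
The two reflections differ by half a wavelength.
So the condition for constructive reflection is 2 n t = (m + ½) λ.
λ = 2 n t / (m + ½). The fifth-longest wavelength is m = 4: λ = 2 × 1.56 × 675 / 4.50 = 468 nm.

468 nm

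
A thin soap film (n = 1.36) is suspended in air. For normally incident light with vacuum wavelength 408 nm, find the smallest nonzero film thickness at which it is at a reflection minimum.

Ray reflecting at the top interface goes from n = 1.0 toward n = 1.36: a half-wave phase shift.
At the lower boundary (n = 1.36 to n = 1.0) the reflected ray undergoes no phase shift.
The two reflections differ by half a wavelength.
So the condition for destructive reflection is 2 n t = m λ.
Minimum nonzero at m = 1: t = λ / (2 n) = 408 / (2 × 1.36) = 150 nm.

150 nm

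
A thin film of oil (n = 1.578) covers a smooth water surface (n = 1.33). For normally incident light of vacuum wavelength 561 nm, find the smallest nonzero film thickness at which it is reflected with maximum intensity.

Top surface (1.0 → 1.578): reflection off a higher-index medium gives a half-wave phase shift.
Ray reflecting at the bottom interface goes from n = 1.578 toward n = 1.33: no phase shift.
The two reflections differ by half a wavelength.
So the condition for constructive reflection is 2 n t = (m + ½) λ.
Minimum at m = 0: t = λ / (4 n) = 561 / (4 × 1.578) = 88.9 nm.

88.9 nm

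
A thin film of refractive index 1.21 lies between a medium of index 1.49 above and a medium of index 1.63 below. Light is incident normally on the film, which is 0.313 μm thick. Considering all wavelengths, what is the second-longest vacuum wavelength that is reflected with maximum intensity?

Top surface (1.49 → 1.21): reflection off a lower-index medium gives no phase shift.
Ray reflecting at the bottom interface goes from n = 1.21 toward n = 1.63: a half-wave phase shift.
Net: one phase inversion between the two reflected rays.
For maximum reflection here: 2 n t = (m + ½) λ.
λ = 2 n t / (m + ½). The second-longest wavelength is m = 1: λ = 2 × 1.21 × 313 / 1.50 = 505 nm.

505 nm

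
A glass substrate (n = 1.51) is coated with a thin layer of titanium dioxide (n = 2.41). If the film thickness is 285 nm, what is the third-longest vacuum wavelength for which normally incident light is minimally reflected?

Ray reflecting at the top interface goes from n = 1.0 toward n = 2.41: a half-wave phase shift.
Bottom surface (2.41 → 1.51): reflection off a lower-index medium gives no phase shift.
Exactly one π shift → a net half-wave offset.
With one net inversion, destructive interference in reflection requires 2 n t = m λ.
λ = 2 n t / m. The third-longest wavelength is m = 3: λ = 2 × 2.41 × 285 / 3.00 = 458 nm.

458 nm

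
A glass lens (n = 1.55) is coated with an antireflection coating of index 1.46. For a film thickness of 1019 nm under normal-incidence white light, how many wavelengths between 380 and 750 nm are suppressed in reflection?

At the upper boundary (n = 1.0 to n = 1.46) the reflected ray undergoes a half-wave phase shift.
Ray reflecting at the bottom interface goes from n = 1.46 toward n = 1.55: a half-wave phase shift.
Zero or two π shifts → no net half-wave offset.
For dark reflection here: 2 n t = (m + ½) λ.
λ = 2 n t / (m + ½) = 2975 / (m + ½) nm.
m=3: 850 nm (IR); m=4: 661 nm (visible); m=5: 541 nm (visible); m=6: 458 nm (visible); m=7: 397 nm (visible); m=8: 350 nm (UV).

4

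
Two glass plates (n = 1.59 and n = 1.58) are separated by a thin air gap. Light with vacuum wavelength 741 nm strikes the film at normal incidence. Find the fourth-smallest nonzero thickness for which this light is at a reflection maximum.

Ray reflecting at the top interface goes from n = 1.59 toward n = 1.0: no phase shift.
At the lower boundary (n = 1.0 to n = 1.58) the reflected ray undergoes a half-wave phase shift.
The two reflections differ by half a wavelength.
For strong reflection here: 2 n t = (m + ½) λ.
The fourth-smallest nonzero thickness corresponds to m = 3: t = (m + ½) λ / (2 n) = 3.50 × 741 / (2 × 1.0) = 1297 nm.

1297 nm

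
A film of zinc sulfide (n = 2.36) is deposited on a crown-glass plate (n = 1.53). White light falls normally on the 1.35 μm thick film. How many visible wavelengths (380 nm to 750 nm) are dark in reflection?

At the upper boundary (n = 1.0 to n = 2.36) the reflected ray undergoes a half-wave phase shift.
Bottom surface (2.36 → 1.53): reflection off a lower-index medium gives no phase shift.
Net: one phase inversion between the two reflected rays.
For dark reflection here: 2 n t = m λ.
λ = 2 n t / m = 6372 / m nm.
m=8: 797 nm (IR); m=9: 708 nm (visible); m=10: 637 nm (visible); m=11: 579 nm (visible); m=12: 531 nm (visible); m=13: 490 nm (visible); m=14: 455 nm (visible); m=15: 425 nm (visible); m=16: 398 nm (visible); m=17: 375 nm (UV).

8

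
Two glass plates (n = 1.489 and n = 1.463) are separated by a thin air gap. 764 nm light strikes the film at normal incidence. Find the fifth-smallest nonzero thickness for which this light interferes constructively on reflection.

1719 nm

At the upper boundary (n = 1.489 to n = 1.0) the reflected ray undergoes no phase shift.
Bottom surface (1.0 → 1.463): reflection off a higher-index medium gives a half-wave phase shift.
Exactly one π shift → a net half-wave offset.
For strong reflection here: 2 n t = (m + ½) λ.
The fifth-smallest nonzero thickness corresponds to m = 4: t = (m + ½) λ / (2 n) = 4.50 × 764 / (2 × 1.0) = 1719 nm.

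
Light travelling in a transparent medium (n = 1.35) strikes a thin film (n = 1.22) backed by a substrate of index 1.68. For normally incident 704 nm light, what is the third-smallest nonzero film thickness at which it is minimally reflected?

866 nm

At the upper boundary (n = 1.35 to n = 1.22) the reflected ray undergoes no phase shift.
Bottom surface (1.22 → 1.68): reflection off a higher-index medium gives a half-wave phase shift.
The two reflections differ by half a wavelength.
For minimum reflection here: 2 n t = m λ.
The third-smallest nonzero thickness corresponds to m = 3: t = m λ / (2 n) = 3.00 × 704 / (2 × 1.22) = 866 nm.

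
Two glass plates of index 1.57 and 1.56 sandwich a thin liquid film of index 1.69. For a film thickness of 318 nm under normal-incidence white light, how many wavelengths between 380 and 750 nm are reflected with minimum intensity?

Top surface (1.57 → 1.69): reflection off a higher-index medium gives a half-wave phase shift.
Bottom surface (1.69 → 1.56): reflection off a lower-index medium gives no phase shift.
The two reflections differ by half a wavelength.
For minimum reflection here: 2 n t = m λ.
λ = 2 n t / m = 1075 / m nm.
m=1: 1075 nm (IR); m=2: 537 nm (visible); m=3: 358 nm (UV).

1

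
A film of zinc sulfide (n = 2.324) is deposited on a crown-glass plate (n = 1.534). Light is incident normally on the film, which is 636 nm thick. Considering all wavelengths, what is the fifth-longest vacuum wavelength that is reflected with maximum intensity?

Top surface (1.0 → 2.324): reflection off a higher-index medium gives a half-wave phase shift.
Ray reflecting at the bottom interface goes from n = 2.324 toward n = 1.534: no phase shift.
Exactly one π shift → a net half-wave offset.
For maximum reflection here: 2 n t = (m + ½) λ.
λ = 2 n t / (m + ½). The fifth-longest wavelength is m = 4: λ = 2 × 2.324 × 636 / 4.50 = 657 nm.

657 nm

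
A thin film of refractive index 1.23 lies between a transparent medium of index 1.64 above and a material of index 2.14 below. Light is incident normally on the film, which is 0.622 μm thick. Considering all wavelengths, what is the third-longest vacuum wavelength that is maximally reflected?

At the upper boundary (n = 1.64 to n = 1.23) the reflected ray undergoes no phase shift.
Bottom surface (1.23 → 2.14): reflection off a higher-index medium gives a half-wave phase shift.
The two reflections differ by half a wavelength.
So the condition for constructive reflection is 2 n t = (m + ½) λ.
λ = 2 n t / (m + ½). The third-longest wavelength is m = 2: λ = 2 × 1.23 × 622 / 2.50 = 612 nm.

612 nm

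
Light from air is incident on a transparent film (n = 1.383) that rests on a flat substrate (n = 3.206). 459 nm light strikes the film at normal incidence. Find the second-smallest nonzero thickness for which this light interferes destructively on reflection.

249 nm

Ray reflecting at the top interface goes from n = 1.0 toward n = 1.383: a half-wave phase shift.
Bottom surface (1.383 → 3.206): reflection off a higher-index medium gives a half-wave phase shift.
Zero or two π shifts → no net half-wave offset.
For weak reflection here: 2 n t = (m + ½) λ.
The second-smallest nonzero thickness corresponds to m = 1: t = (m + ½) λ / (2 n) = 1.50 × 459 / (2 × 1.383) = 249 nm.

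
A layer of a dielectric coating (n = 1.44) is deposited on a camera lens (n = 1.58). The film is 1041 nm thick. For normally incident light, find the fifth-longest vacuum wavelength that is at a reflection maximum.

Top surface (1.0 → 1.44): reflection off a higher-index medium gives a half-wave phase shift.
Ray reflecting at the bottom interface goes from n = 1.44 toward n = 1.58: a half-wave phase shift.
The two reflections carry the same phase change, so no net offset.
For strong reflection here: 2 n t = m λ.
λ = 2 n t / m. The fifth-longest wavelength is m = 5: λ = 2 × 1.44 × 1041 / 5.00 = 600 nm.

600 nm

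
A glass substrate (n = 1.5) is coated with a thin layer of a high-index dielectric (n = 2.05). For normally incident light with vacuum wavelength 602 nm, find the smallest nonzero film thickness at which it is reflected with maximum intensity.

73.4 nm

Top surface (1.0 → 2.05): reflection off a higher-index medium gives a half-wave phase shift.
At the lower boundary (n = 2.05 to n = 1.5) the reflected ray undergoes no phase shift.
Net: one phase inversion between the two reflected rays.
So the condition for constructive reflection is 2 n t = (m + ½) λ.
Minimum at m = 0: t = λ / (4 n) = 602 / (4 × 2.05) = 73.4 nm.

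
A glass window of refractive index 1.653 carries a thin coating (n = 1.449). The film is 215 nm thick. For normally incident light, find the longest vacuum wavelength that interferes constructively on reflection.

623 nm

At the upper boundary (n = 1.0 to n = 1.449) the reflected ray undergoes a half-wave phase shift.
Bottom surface (1.449 → 1.653): reflection off a higher-index medium gives a half-wave phase shift.
Zero or two π shifts → no net half-wave offset.
So the condition for constructive reflection is 2 n t = m λ.
λ = 2 n t / m. The longest wavelength is m = 1: λ = 2 × 1.449 × 215 / 1.00 = 623 nm.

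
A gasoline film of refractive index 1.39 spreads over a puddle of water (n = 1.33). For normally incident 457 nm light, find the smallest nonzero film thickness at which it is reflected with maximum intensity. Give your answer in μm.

0.0822 μm

Top surface (1.0 → 1.39): reflection off a higher-index medium gives a half-wave phase shift.
Bottom surface (1.39 → 1.33): reflection off a lower-index medium gives no phase shift.
The two reflections differ by half a wavelength.
With one net inversion, constructive interference in reflection requires 2 n t = (m + ½) λ.
Minimum at m = 0: t = λ / (4 n) = 457 / (4 × 1.39) = 82.2 nm.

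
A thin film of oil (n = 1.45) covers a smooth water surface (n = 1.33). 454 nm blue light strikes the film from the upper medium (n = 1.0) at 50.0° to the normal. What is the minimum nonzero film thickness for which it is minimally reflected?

184 nm

At the upper boundary (n = 1.0 to n = 1.45) the reflected ray undergoes a half-wave phase shift.
At the lower boundary (n = 1.45 to n = 1.33) the reflected ray undergoes no phase shift.
The two reflections differ by half a wavelength.
So the condition for destructive reflection is 2 n t cos θ_r = m λ.
Snell's law: 1.0 sin 50.0° = 1.45 sin θ_r → sin θ_r = 0.528, cos θ_r = 0.849.
Minimum nonzero at m = 1: t = λ / (2 n cos θ_r) = 454 / (2 × 1.45 × 0.849) = 184 nm.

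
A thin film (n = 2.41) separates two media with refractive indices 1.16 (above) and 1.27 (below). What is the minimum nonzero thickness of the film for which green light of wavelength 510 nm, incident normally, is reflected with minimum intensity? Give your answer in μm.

0.106 μm

Top surface (1.16 → 2.41): reflection off a higher-index medium gives a half-wave phase shift.
Bottom surface (2.41 → 1.27): reflection off a lower-index medium gives no phase shift.
Net: one phase inversion between the two reflected rays.
So the condition for destructive reflection is 2 n t = m λ.
Minimum nonzero at m = 1: t = λ / (2 n) = 510 / (2 × 2.41) = 106 nm.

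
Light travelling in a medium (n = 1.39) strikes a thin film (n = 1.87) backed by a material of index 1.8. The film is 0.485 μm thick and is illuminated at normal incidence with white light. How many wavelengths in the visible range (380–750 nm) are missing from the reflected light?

2

At the upper boundary (n = 1.39 to n = 1.87) the reflected ray undergoes a half-wave phase shift.
At the lower boundary (n = 1.87 to n = 1.8) the reflected ray undergoes no phase shift.
Net: one phase inversion between the two reflected rays.
So the condition for destructive reflection is 2 n t = m λ.
λ = 2 n t / m = 1814 / m nm.
m=2: 907 nm (IR); m=3: 605 nm (visible); m=4: 453 nm (visible); m=5: 363 nm (UV).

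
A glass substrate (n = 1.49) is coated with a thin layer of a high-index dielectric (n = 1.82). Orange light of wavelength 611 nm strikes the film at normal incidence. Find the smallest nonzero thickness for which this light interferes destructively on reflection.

168 nm

Ray reflecting at the top interface goes from n = 1.0 toward n = 1.82: a half-wave phase shift.
Bottom surface (1.82 → 1.49): reflection off a lower-index medium gives no phase shift.
Exactly one π shift → a net half-wave offset.
With one net inversion, destructive interference in reflection requires 2 n t = m λ.
The smallest nonzero thickness corresponds to m = 1: t = m λ / (2 n) = 1.00 × 611 / (2 × 1.82) = 168 nm.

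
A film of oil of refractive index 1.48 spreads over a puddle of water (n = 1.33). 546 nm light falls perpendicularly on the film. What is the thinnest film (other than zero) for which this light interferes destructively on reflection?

184 nm

Top surface (1.0 → 1.48): reflection off a higher-index medium gives a half-wave phase shift.
At the lower boundary (n = 1.48 to n = 1.33) the reflected ray undergoes no phase shift.
Exactly one π shift → a net half-wave offset.
So the condition for destructive reflection is 2 n t = m λ.
Minimum nonzero at m = 1: t = λ / (2 n) = 546 / (2 × 1.48) = 184 nm.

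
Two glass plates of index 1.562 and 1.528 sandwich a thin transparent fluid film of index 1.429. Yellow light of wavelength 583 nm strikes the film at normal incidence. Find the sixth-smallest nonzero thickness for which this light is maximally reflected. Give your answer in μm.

Ray reflecting at the top interface goes from n = 1.562 toward n = 1.429: no phase shift.
Ray reflecting at the bottom interface goes from n = 1.429 toward n = 1.528: a half-wave phase shift.
The two reflections differ by half a wavelength.
So the condition for constructive reflection is 2 n t = (m + ½) λ.
The sixth-smallest nonzero thickness corresponds to m = 5: t = (m + ½) λ / (2 n) = 5.50 × 583 / (2 × 1.429) = 1122 nm.

1.12 μm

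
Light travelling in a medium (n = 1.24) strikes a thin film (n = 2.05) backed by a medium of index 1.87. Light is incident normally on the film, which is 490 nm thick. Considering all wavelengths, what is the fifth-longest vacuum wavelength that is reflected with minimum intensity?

At the upper boundary (n = 1.24 to n = 2.05) the reflected ray undergoes a half-wave phase shift.
Ray reflecting at the bottom interface goes from n = 2.05 toward n = 1.87: no phase shift.
The two reflections differ by half a wavelength.
For minimum reflection here: 2 n t = m λ.
λ = 2 n t / m. The fifth-longest wavelength is m = 5: λ = 2 × 2.05 × 490 / 5.00 = 402 nm.

402 nm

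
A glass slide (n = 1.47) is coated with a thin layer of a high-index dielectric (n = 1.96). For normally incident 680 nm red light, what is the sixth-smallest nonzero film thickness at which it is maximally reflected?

954 nm

Top surface (1.0 → 1.96): reflection off a higher-index medium gives a half-wave phase shift.
Bottom surface (1.96 → 1.47): reflection off a lower-index medium gives no phase shift.
Exactly one π shift → a net half-wave offset.
For maximum reflection here: 2 n t = (m + ½) λ.
The sixth-smallest nonzero thickness corresponds to m = 5: t = (m + ½) λ / (2 n) = 5.50 × 680 / (2 × 1.96) = 954 nm.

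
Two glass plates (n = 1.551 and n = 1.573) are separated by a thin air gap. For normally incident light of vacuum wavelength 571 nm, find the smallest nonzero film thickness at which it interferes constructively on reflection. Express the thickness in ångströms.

Ray reflecting at the top interface goes from n = 1.551 toward n = 1.0: no phase shift.
At the lower boundary (n = 1.0 to n = 1.573) the reflected ray undergoes a half-wave phase shift.
Net: one phase inversion between the two reflected rays.
So the condition for constructive reflection is 2 n t = (m + ½) λ.
Minimum at m = 0: t = λ / (4 n) = 571 / (4 × 1.0) = 143 nm.

1428 Å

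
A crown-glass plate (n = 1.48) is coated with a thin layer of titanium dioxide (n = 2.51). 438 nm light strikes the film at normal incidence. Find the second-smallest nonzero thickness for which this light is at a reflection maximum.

131 nm

Top surface (1.0 → 2.51): reflection off a higher-index medium gives a half-wave phase shift.
Ray reflecting at the bottom interface goes from n = 2.51 toward n = 1.48: no phase shift.
Exactly one π shift → a net half-wave offset.
So the condition for constructive reflection is 2 n t = (m + ½) λ.
The second-smallest nonzero thickness corresponds to m = 1: t = (m + ½) λ / (2 n) = 1.50 × 438 / (2 × 2.51) = 131 nm.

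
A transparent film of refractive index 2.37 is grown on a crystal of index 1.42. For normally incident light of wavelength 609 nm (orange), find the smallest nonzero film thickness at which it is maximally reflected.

64.2 nm

Ray reflecting at the top interface goes from n = 1.0 toward n = 2.37: a half-wave phase shift.
Bottom surface (2.37 → 1.42): reflection off a lower-index medium gives no phase shift.
Net: one phase inversion between the two reflected rays.
With one net inversion, constructive interference in reflection requires 2 n t = (m + ½) λ.
Minimum at m = 0: t = λ / (4 n) = 609 / (4 × 2.37) = 64.2 nm.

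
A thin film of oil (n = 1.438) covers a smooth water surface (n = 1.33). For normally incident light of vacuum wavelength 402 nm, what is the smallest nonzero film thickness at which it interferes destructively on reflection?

140 nm

Top surface (1.0 → 1.438): reflection off a higher-index medium gives a half-wave phase shift.
At the lower boundary (n = 1.438 to n = 1.33) the reflected ray undergoes no phase shift.
Net: one phase inversion between the two reflected rays.
So the condition for destructive reflection is 2 n t = m λ.
The smallest nonzero thickness corresponds to m = 1: t = m λ / (2 n) = 1.00 × 402 / (2 × 1.438) = 140 nm.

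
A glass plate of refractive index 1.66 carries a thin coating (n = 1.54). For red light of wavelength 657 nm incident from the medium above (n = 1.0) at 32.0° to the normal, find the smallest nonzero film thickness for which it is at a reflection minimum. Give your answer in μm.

Top surface (1.0 → 1.54): reflection off a higher-index medium gives a half-wave phase shift.
At the lower boundary (n = 1.54 to n = 1.66) the reflected ray undergoes a half-wave phase shift.
Zero or two π shifts → no net half-wave offset.
For dark reflection here: 2 n t cos θ_r = (m + ½) λ.
Snell's law: 1.0 sin 32.0° = 1.54 sin θ_r → sin θ_r = 0.344, cos θ_r = 0.939.
Minimum at m = 0: t = λ / (4 n cos θ_r) = 657 / (4 × 1.54 × 0.939) = 114 nm.

0.114 μm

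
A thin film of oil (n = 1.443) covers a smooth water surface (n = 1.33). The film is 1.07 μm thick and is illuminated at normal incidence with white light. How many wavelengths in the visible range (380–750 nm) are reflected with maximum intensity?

4

Top surface (1.0 → 1.443): reflection off a higher-index medium gives a half-wave phase shift.
At the lower boundary (n = 1.443 to n = 1.33) the reflected ray undergoes no phase shift.
Net: one phase inversion between the two reflected rays.
For bright reflection here: 2 n t = (m + ½) λ.
λ = 2 n t / (m + ½) = 3088 / (m + ½) nm.
m=3: 882 nm (IR); m=4: 686 nm (visible); m=5: 561 nm (visible); m=6: 475 nm (visible); m=7: 412 nm (visible); m=8: 363 nm (UV).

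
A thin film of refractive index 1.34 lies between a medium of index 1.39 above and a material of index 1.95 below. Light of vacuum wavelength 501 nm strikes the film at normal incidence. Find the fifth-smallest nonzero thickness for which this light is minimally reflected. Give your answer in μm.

Top surface (1.39 → 1.34): reflection off a lower-index medium gives no phase shift.
At the lower boundary (n = 1.34 to n = 1.95) the reflected ray undergoes a half-wave phase shift.
The two reflections differ by half a wavelength.
For minimum reflection here: 2 n t = m λ.
The fifth-smallest nonzero thickness corresponds to m = 5: t = m λ / (2 n) = 5.00 × 501 / (2 × 1.34) = 935 nm.

0.935 μm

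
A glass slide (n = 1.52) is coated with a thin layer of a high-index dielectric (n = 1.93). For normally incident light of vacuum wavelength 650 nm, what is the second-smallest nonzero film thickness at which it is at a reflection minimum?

Ray reflecting at the top interface goes from n = 1.0 toward n = 1.93: a half-wave phase shift.
Ray reflecting at the bottom interface goes from n = 1.93 toward n = 1.52: no phase shift.
Exactly one π shift → a net half-wave offset.
For minimum reflection here: 2 n t = m λ.
The second-smallest nonzero thickness corresponds to m = 2: t = m λ / (2 n) = 2.00 × 650 / (2 × 1.93) = 337 nm.

337 nm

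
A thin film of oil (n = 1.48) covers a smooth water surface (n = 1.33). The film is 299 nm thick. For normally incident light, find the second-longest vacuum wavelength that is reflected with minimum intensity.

443 nm

Top surface (1.0 → 1.48): reflection off a higher-index medium gives a half-wave phase shift.
Ray reflecting at the bottom interface goes from n = 1.48 toward n = 1.33: no phase shift.
Net: one phase inversion between the two reflected rays.
So the condition for destructive reflection is 2 n t = m λ.
λ = 2 n t / m. The second-longest wavelength is m = 2: λ = 2 × 1.48 × 299 / 2.00 = 443 nm.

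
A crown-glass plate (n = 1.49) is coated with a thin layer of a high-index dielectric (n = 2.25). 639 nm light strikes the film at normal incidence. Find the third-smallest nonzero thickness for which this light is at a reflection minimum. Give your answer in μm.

Top surface (1.0 → 2.25): reflection off a higher-index medium gives a half-wave phase shift.
Bottom surface (2.25 → 1.49): reflection off a lower-index medium gives no phase shift.
Exactly one π shift → a net half-wave offset.
With one net inversion, destructive interference in reflection requires 2 n t = m λ.
The third-smallest nonzero thickness corresponds to m = 3: t = m λ / (2 n) = 3.00 × 639 / (2 × 2.25) = 426 nm.

0.426 μm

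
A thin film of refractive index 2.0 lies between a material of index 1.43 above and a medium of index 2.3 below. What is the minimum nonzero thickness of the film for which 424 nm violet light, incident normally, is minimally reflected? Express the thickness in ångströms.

Ray reflecting at the top interface goes from n = 1.43 toward n = 2.0: a half-wave phase shift.
Ray reflecting at the bottom interface goes from n = 2.0 toward n = 2.3: a half-wave phase shift.
Zero or two π shifts → no net half-wave offset.
For dark reflection here: 2 n t = (m + ½) λ.
Minimum at m = 0: t = λ / (4 n) = 424 / (4 × 2.0) = 53.0 nm.

530 Å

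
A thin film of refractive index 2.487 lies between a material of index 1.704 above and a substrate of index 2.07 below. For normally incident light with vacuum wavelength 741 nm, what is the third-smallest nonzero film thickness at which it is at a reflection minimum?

Ray reflecting at the top interface goes from n = 1.704 toward n = 2.487: a half-wave phase shift.
Bottom surface (2.487 → 2.07): reflection off a lower-index medium gives no phase shift.
Exactly one π shift → a net half-wave offset.
With one net inversion, destructive interference in reflection requires 2 n t = m λ.
The third-smallest nonzero thickness corresponds to m = 3: t = m λ / (2 n) = 3.00 × 741 / (2 × 2.487) = 447 nm.

447 nm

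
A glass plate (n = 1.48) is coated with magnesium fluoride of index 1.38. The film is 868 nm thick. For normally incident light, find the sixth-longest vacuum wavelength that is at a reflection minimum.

436 nm

At the upper boundary (n = 1.0 to n = 1.38) the reflected ray undergoes a half-wave phase shift.
Ray reflecting at the bottom interface goes from n = 1.38 toward n = 1.48: a half-wave phase shift.
The two reflections carry the same phase change, so no net offset.
So the condition for destructive reflection is 2 n t = (m + ½) λ.
λ = 2 n t / (m + ½). The sixth-longest wavelength is m = 5: λ = 2 × 1.38 × 868 / 5.50 = 436 nm.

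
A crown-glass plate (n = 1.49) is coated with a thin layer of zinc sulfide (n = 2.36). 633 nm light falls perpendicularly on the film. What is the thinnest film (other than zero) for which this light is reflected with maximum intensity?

67.1 nm

At the upper boundary (n = 1.0 to n = 2.36) the reflected ray undergoes a half-wave phase shift.
At the lower boundary (n = 2.36 to n = 1.49) the reflected ray undergoes no phase shift.
The two reflections differ by half a wavelength.
With one net inversion, constructive interference in reflection requires 2 n t = (m + ½) λ.
Minimum at m = 0: t = λ / (4 n) = 633 / (4 × 2.36) = 67.1 nm.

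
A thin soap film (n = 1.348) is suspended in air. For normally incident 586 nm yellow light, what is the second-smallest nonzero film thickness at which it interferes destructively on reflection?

Ray reflecting at the top interface goes from n = 1.0 toward n = 1.348: a half-wave phase shift.
Bottom surface (1.348 → 1.0): reflection off a lower-index medium gives no phase shift.
Exactly one π shift → a net half-wave offset.
With one net inversion, destructive interference in reflection requires 2 n t = m λ.
The second-smallest nonzero thickness corresponds to m = 2: t = m λ / (2 n) = 2.00 × 586 / (2 × 1.348) = 435 nm.

435 nm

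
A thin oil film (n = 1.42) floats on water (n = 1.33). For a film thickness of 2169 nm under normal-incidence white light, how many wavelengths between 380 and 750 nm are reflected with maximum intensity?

At the upper boundary (n = 1.0 to n = 1.42) the reflected ray undergoes a half-wave phase shift.
At the lower boundary (n = 1.42 to n = 1.33) the reflected ray undergoes no phase shift.
Net: one phase inversion between the two reflected rays.
With one net inversion, constructive interference in reflection requires 2 n t = (m + ½) λ.
λ = 2 n t / (m + ½) = 6160 / (m + ½) nm.
m=7: 821 nm (IR); m=8: 725 nm (visible); m=9: 648 nm (visible); m=10: 587 nm (visible); m=11: 536 nm (visible); m=12: 493 nm (visible); m=13: 456 nm (visible); m=14: 425 nm (visible); m=15: 397 nm (visible); m=16: 373 nm (UV).

8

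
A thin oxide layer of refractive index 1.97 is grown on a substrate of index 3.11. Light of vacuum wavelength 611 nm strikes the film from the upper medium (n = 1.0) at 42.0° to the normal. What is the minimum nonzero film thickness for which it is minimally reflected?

Ray reflecting at the top interface goes from n = 1.0 toward n = 1.97: a half-wave phase shift.
Bottom surface (1.97 → 3.11): reflection off a higher-index medium gives a half-wave phase shift.
The two reflections carry the same phase change, so no net offset.
With no net inversion, destructive interference in reflection requires 2 n t cos θ_r = (m + ½) λ.
Snell's law: 1.0 sin 42.0° = 1.97 sin θ_r → sin θ_r = 0.340, cos θ_r = 0.941.
Minimum at m = 0: t = λ / (4 n cos θ_r) = 611 / (4 × 1.97 × 0.941) = 82.4 nm.

82.4 nm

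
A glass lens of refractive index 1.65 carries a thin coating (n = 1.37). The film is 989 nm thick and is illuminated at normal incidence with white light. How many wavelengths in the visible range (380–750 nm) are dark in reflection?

At the upper boundary (n = 1.0 to n = 1.37) the reflected ray undergoes a half-wave phase shift.
Ray reflecting at the bottom interface goes from n = 1.37 toward n = 1.65: a half-wave phase shift.
Net: no relative phase inversion (both shifts match).
With no net inversion, destructive interference in reflection requires 2 n t = (m + ½) λ.
λ = 2 n t / (m + ½) = 2710 / (m + ½) nm.
m=3: 774 nm (IR); m=4: 602 nm (visible); m=5: 493 nm (visible); m=6: 417 nm (visible); m=7: 361 nm (UV).

3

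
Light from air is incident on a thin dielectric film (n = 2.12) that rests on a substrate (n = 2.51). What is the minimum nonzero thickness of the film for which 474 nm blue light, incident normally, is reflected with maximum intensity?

Top surface (1.0 → 2.12): reflection off a higher-index medium gives a half-wave phase shift.
Bottom surface (2.12 → 2.51): reflection off a higher-index medium gives a half-wave phase shift.
The two reflections carry the same phase change, so no net offset.
With no net inversion, constructive interference in reflection requires 2 n t = m λ.
Minimum nonzero at m = 1: t = λ / (2 n) = 474 / (2 × 2.12) = 112 nm.

112 nm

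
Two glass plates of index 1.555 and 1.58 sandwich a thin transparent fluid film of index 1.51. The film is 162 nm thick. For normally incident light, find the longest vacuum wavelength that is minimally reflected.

489 nm

Ray reflecting at the top interface goes from n = 1.555 toward n = 1.51: no phase shift.
At the lower boundary (n = 1.51 to n = 1.58) the reflected ray undergoes a half-wave phase shift.
Net: one phase inversion between the two reflected rays.
For minimum reflection here: 2 n t = m λ.
λ = 2 n t / m. The longest wavelength is m = 1: λ = 2 × 1.51 × 162 / 1.00 = 489 nm.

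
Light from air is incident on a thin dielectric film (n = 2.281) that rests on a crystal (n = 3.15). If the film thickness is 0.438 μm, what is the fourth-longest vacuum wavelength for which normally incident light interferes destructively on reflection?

Ray reflecting at the top interface goes from n = 1.0 toward n = 2.281: a half-wave phase shift.
At the lower boundary (n = 2.281 to n = 3.15) the reflected ray undergoes a half-wave phase shift.
The two reflections carry the same phase change, so no net offset.
For minimum reflection here: 2 n t = (m + ½) λ.
λ = 2 n t / (m + ½). The fourth-longest wavelength is m = 3: λ = 2 × 2.281 × 438 / 3.50 = 571 nm.

571 nm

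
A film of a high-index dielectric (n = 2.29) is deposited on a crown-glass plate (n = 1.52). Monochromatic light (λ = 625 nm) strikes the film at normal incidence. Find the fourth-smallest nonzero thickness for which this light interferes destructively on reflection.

546 nm

Top surface (1.0 → 2.29): reflection off a higher-index medium gives a half-wave phase shift.
Bottom surface (2.29 → 1.52): reflection off a lower-index medium gives no phase shift.
Exactly one π shift → a net half-wave offset.
With one net inversion, destructive interference in reflection requires 2 n t = m λ.
The fourth-smallest nonzero thickness corresponds to m = 4: t = m λ / (2 n) = 4.00 × 625 / (2 × 2.29) = 546 nm.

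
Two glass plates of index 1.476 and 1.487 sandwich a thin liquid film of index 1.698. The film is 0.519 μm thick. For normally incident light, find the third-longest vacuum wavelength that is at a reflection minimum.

Top surface (1.476 → 1.698): reflection off a higher-index medium gives a half-wave phase shift.
Bottom surface (1.698 → 1.487): reflection off a lower-index medium gives no phase shift.
Exactly one π shift → a net half-wave offset.
For weak reflection here: 2 n t = m λ.
λ = 2 n t / m. The third-longest wavelength is m = 3: λ = 2 × 1.698 × 519 / 3.00 = 588 nm.

588 nm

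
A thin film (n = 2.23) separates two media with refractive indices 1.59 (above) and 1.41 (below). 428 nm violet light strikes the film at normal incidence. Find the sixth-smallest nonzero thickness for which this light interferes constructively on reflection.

Top surface (1.59 → 2.23): reflection off a higher-index medium gives a half-wave phase shift.
At the lower boundary (n = 2.23 to n = 1.41) the reflected ray undergoes no phase shift.
The two reflections differ by half a wavelength.
So the condition for constructive reflection is 2 n t = (m + ½) λ.
The sixth-smallest nonzero thickness corresponds to m = 5: t = (m + ½) λ / (2 n) = 5.50 × 428 / (2 × 2.23) = 528 nm.

528 nm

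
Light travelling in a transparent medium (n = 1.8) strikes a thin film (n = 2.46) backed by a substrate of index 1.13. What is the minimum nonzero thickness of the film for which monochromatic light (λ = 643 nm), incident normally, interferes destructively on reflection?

Top surface (1.8 → 2.46): reflection off a higher-index medium gives a half-wave phase shift.
Ray reflecting at the bottom interface goes from n = 2.46 toward n = 1.13: no phase shift.
Net: one phase inversion between the two reflected rays.
For dark reflection here: 2 n t = m λ.
Minimum nonzero at m = 1: t = λ / (2 n) = 643 / (2 × 2.46) = 131 nm.

131 nm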